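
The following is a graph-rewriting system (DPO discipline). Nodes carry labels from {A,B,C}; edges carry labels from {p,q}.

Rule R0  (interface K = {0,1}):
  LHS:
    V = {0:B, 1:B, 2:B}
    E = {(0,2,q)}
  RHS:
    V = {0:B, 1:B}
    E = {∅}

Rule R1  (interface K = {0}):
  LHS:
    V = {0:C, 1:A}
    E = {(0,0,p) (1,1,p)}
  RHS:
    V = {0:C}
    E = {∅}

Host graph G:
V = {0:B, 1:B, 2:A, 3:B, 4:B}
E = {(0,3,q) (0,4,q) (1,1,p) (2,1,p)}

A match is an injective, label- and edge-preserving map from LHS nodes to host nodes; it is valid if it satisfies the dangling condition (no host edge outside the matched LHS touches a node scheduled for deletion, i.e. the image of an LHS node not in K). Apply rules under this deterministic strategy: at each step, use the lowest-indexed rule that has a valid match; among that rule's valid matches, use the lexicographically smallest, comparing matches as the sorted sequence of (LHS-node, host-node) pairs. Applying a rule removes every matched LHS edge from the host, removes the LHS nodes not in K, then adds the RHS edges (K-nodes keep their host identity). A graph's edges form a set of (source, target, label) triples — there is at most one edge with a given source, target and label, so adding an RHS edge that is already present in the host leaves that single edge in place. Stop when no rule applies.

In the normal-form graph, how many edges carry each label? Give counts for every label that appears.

Answer: p:2

Derivation:
[0] host  ⇒  5 nodes, 4 edges  {0-q->3 0-q->4 1-p->1 2-p->1}
[1] R0 @ {0↦0, 1↦1, 2↦3}  ⇒  4 nodes, 3 edges  {0-q->4 1-p->1 2-p->1}
[2] R0 @ {0↦0, 1↦1, 2↦4}  ⇒  3 nodes, 2 edges  {1-p->1 2-p->1}
final graph: no rule applies after step 2
NF edges: [(1, 1, 'p'), (2, 1, 'p')]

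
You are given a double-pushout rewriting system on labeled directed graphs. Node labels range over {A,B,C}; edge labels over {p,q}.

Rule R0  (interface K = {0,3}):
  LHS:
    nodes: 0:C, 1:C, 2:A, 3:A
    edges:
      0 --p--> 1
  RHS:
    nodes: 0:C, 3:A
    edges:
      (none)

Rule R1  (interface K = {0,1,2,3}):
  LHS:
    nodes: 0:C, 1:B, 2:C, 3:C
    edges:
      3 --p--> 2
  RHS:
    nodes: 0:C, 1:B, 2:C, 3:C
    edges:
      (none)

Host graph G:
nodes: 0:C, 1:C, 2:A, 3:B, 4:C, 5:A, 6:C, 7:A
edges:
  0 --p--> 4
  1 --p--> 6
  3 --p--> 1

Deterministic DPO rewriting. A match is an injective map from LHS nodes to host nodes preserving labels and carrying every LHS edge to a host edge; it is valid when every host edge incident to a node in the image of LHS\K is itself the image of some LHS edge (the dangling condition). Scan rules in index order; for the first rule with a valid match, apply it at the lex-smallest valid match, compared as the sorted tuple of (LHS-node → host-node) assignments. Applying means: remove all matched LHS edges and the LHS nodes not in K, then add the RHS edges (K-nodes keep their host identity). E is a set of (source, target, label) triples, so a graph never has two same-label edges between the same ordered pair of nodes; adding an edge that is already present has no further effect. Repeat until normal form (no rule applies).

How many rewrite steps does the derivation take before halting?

start.  V:8 E:3  edges: 0-p->4 1-p->6 3-p->1
1. fire R0 via {0↦0, 1↦4, 2↦2, 3↦5}  →  V:6 E:2  edges: 1-p->6 3-p->1
2. fire R0 via {0↦1, 1↦6, 2↦5, 3↦7}  →  V:4 E:1  edges: 3-p->1
normal form: no rule applies after step 2

Answer: 2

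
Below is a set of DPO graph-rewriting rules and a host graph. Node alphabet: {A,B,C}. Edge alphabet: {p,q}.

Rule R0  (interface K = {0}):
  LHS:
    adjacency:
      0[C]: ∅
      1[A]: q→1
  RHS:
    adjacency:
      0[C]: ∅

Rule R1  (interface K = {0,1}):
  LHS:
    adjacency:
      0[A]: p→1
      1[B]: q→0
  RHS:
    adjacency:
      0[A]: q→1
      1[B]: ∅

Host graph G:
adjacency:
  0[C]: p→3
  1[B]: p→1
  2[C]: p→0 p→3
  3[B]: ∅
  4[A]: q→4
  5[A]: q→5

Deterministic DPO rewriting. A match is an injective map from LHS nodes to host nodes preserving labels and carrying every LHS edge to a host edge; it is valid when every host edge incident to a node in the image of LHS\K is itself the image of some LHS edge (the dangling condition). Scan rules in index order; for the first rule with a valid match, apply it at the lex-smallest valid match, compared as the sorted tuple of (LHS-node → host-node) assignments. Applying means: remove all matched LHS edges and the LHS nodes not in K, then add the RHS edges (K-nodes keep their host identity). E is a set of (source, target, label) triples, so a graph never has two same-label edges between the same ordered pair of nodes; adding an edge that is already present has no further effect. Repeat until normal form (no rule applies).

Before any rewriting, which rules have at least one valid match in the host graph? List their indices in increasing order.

R0: 4 valid matches — {0↦0, 1↦4}, {0↦0, 1↦5}, {0↦2, 1↦4} (+1 more)
R1: no valid match — LHS pattern not found

Answer: [R0]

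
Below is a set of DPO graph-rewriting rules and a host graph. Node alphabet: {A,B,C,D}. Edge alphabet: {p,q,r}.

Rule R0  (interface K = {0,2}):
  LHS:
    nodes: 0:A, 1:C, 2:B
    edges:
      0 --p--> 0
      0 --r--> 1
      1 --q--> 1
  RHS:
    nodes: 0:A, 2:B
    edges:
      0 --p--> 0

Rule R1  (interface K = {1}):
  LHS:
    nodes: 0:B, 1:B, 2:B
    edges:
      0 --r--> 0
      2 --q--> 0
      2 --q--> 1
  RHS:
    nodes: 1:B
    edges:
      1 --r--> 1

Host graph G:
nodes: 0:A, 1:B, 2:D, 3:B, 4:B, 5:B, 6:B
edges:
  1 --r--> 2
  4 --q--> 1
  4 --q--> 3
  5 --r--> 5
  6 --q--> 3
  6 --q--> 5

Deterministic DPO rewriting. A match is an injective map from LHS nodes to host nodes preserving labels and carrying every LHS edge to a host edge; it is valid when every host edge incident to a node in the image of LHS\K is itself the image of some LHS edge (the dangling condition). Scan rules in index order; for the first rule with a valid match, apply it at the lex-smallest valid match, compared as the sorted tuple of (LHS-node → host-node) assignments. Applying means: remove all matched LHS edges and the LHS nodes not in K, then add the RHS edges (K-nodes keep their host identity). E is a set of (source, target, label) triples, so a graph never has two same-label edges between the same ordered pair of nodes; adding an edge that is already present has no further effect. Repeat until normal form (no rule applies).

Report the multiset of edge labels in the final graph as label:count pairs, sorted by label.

start.  V:7 E:6  edges: 1-r->2 4-q->1 4-q->3 5-r->5 6-q->3 6-q->5
1. fire R1 via {0↦5, 1↦3, 2↦6}  →  V:5 E:4  edges: 1-r->2 3-r->3 4-q->1 4-q->3
2. fire R1 via {0↦3, 1↦1, 2↦4}  →  V:3 E:2  edges: 1-r->1 1-r->2
halt: no rule applies after step 2
NF edges: [(1, 1, 'r'), (1, 2, 'r')]

Answer: r:2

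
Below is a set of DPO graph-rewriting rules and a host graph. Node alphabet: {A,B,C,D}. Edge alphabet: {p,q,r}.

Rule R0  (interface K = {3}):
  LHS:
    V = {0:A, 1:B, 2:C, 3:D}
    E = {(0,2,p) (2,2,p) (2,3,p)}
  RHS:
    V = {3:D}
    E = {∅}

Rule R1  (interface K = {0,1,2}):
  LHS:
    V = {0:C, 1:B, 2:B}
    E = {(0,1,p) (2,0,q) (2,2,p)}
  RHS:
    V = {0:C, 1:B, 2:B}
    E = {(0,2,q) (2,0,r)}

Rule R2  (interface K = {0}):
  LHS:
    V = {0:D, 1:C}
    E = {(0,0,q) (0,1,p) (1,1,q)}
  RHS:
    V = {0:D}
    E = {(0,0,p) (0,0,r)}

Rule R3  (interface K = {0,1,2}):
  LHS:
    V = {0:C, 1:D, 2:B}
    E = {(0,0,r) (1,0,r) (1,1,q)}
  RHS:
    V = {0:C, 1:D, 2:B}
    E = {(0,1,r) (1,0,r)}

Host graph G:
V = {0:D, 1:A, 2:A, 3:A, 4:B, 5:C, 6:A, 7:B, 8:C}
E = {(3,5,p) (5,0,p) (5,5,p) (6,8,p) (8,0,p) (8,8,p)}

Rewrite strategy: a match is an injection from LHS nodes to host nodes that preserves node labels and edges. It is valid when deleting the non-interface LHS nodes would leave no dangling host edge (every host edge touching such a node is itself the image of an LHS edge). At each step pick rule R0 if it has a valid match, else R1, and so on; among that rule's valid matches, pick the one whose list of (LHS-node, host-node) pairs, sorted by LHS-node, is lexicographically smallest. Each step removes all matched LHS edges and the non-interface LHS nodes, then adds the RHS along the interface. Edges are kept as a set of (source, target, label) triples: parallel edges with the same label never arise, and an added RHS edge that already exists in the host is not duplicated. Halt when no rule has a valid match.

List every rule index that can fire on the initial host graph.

Answer: [R0]

Derivation:
R0: 4 valid matches — {0↦3, 1↦4, 2↦5, 3↦0}, {0↦3, 1↦7, 2↦5, 3↦0}, {0↦6, 1↦4, 2↦8, 3↦0} (+1 more)
R1: no valid match — LHS pattern not found
R2: no valid match — LHS pattern not found
R3: no valid match — LHS pattern not found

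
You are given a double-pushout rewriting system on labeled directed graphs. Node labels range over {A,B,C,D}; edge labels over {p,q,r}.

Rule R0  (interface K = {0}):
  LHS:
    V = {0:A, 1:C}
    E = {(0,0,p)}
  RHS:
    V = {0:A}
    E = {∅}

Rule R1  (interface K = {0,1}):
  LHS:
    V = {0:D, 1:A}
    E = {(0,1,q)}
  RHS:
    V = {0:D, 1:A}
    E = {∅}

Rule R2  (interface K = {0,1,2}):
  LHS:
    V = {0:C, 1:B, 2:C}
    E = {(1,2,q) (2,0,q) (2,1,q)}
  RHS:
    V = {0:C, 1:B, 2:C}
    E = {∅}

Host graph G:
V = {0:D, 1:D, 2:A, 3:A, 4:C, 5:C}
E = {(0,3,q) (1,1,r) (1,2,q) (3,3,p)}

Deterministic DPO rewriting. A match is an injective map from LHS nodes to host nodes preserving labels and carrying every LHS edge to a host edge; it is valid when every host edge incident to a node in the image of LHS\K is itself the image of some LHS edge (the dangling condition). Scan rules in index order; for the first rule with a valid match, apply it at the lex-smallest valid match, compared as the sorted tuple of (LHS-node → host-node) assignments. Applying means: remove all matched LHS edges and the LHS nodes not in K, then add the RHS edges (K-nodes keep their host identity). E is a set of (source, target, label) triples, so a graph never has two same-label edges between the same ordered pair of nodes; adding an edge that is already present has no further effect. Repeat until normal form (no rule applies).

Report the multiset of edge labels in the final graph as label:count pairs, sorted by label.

Answer: r:1

Derivation:
[0] host  ⇒  6 nodes, 4 edges  {0-q->3 1-r->1 1-q->2 3-p->3}
[1] R0 @ {0↦3, 1↦4}  ⇒  5 nodes, 3 edges  {0-q->3 1-r->1 1-q->2}
[2] R1 @ {0↦0, 1↦3}  ⇒  5 nodes, 2 edges  {1-r->1 1-q->2}
[3] R1 @ {0↦1, 1↦2}  ⇒  5 nodes, 1 edges  {1-r->1}
halt: no rule applies after step 3
NF edges: [(1, 1, 'r')]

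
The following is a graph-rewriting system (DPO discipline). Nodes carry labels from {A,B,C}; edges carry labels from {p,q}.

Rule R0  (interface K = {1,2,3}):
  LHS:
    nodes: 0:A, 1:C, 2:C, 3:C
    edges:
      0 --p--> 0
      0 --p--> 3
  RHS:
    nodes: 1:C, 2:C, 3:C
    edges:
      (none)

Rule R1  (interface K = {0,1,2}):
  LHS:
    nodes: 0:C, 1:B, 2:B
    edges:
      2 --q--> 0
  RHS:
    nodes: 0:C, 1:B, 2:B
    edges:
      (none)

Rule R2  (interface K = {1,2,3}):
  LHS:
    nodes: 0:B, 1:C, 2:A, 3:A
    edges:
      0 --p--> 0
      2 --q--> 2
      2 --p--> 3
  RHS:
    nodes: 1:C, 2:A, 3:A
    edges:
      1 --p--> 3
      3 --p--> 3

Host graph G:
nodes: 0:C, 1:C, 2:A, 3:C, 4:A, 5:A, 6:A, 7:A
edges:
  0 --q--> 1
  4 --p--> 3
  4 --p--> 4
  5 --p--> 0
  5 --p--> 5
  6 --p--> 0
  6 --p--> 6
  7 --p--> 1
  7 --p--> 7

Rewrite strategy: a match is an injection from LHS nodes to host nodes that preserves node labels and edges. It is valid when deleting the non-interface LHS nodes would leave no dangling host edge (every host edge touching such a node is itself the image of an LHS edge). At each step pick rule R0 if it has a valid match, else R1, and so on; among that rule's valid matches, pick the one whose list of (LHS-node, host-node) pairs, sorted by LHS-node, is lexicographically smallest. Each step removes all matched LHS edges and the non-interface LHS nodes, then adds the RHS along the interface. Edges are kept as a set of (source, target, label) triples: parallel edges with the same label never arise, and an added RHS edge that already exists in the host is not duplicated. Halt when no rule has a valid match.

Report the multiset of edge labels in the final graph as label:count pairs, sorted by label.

start.  V:8 E:9  edges: 0-q->1 4-p->3 4-p->4 5-p->0 5-p->5 6-p->0 6-p->6 7-p->1 7-p->7
1. fire R0 via {0↦4, 1↦0, 2↦1, 3↦3}  →  V:7 E:7  edges: 0-q->1 5-p->0 5-p->5 6-p->0 6-p->6 7-p->1 7-p->7
2. fire R0 via {0↦5, 1↦1, 2↦3, 3↦0}  →  V:6 E:5  edges: 0-q->1 6-p->0 6-p->6 7-p->1 7-p->7
3. fire R0 via {0↦6, 1↦1, 2↦3, 3↦0}  →  V:5 E:3  edges: 0-q->1 7-p->1 7-p->7
4. fire R0 via {0↦7, 1↦0, 2↦3, 3↦1}  →  V:4 E:1  edges: 0-q->1
normal form: no rule applies after step 4
NF edges: [(0, 1, 'q')]

Answer: q:1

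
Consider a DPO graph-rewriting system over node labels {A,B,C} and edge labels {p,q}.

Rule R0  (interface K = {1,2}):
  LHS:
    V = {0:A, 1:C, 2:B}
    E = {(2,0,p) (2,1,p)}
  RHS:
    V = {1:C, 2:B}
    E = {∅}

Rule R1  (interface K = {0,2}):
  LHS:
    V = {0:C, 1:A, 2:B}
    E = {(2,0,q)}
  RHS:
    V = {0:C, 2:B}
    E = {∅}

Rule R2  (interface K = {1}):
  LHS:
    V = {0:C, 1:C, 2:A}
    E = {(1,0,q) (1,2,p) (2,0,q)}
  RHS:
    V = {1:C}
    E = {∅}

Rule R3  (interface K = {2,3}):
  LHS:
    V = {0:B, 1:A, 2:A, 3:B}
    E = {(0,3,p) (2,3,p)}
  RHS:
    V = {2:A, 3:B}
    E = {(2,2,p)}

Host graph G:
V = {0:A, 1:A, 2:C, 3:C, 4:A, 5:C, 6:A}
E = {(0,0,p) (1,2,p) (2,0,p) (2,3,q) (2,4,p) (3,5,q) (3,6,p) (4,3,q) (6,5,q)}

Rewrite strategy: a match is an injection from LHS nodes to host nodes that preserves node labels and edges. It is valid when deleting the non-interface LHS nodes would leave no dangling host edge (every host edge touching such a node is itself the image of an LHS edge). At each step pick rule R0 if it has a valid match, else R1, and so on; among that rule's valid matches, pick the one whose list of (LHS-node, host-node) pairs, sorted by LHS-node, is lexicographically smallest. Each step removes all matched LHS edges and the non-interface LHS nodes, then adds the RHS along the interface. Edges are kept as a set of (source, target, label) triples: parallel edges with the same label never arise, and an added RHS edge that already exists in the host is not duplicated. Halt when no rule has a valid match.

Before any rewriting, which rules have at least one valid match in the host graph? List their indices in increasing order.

Answer: [R2]

Steps:
R0: no valid match — LHS pattern not found
R1: no valid match — LHS pattern not found
R2: 1 valid match — {0↦5, 1↦3, 2↦6}
R3: no valid match — LHS pattern not found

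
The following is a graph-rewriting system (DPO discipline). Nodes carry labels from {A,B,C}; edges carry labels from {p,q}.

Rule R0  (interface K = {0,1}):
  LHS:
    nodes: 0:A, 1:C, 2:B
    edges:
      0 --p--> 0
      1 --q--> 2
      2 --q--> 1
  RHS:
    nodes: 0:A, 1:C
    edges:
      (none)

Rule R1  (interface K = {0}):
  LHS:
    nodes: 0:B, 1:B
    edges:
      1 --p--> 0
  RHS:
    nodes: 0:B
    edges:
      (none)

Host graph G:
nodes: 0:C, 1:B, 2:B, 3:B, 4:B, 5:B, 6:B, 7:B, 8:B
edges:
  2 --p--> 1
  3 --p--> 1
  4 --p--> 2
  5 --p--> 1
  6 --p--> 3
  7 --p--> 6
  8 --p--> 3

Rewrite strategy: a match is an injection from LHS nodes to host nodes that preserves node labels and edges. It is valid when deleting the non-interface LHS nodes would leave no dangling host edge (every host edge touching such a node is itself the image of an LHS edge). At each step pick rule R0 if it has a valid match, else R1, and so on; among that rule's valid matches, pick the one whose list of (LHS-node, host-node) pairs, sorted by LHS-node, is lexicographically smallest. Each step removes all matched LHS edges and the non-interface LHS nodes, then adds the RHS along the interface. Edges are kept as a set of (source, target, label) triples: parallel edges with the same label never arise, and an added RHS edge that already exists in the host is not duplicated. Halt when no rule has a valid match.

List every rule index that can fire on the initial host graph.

R0: no valid match — LHS pattern not found
R1: 4 valid matches — {0↦1, 1↦5}, {0↦2, 1↦4}, {0↦3, 1↦8} (+1 more)

Answer: [R1]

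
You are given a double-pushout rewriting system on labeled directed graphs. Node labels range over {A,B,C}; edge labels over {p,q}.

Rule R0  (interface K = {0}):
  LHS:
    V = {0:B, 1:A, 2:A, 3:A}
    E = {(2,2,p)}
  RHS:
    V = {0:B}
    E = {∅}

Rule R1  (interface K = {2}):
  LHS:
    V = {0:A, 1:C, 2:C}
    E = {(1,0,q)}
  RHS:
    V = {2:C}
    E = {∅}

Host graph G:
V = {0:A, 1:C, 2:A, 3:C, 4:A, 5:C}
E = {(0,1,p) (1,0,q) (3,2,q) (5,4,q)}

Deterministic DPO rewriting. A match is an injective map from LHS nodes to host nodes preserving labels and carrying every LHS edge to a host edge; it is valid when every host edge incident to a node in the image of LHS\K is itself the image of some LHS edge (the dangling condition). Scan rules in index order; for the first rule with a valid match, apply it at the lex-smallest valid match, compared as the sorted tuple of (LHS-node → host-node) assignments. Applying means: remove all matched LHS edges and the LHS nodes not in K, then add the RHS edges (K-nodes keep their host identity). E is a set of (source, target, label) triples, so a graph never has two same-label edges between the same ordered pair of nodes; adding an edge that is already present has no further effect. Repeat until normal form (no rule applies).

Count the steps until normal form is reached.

Answer: 2

Rewrite trace:
[0] host  ⇒  6 nodes, 4 edges  {0-p->1 1-q->0 3-q->2 5-q->4}
[1] R1 @ {0↦2, 1↦3, 2↦1}  ⇒  4 nodes, 3 edges  {0-p->1 1-q->0 5-q->4}
[2] R1 @ {0↦4, 1↦5, 2↦1}  ⇒  2 nodes, 2 edges  {0-p->1 1-q->0}
halt: no rule applies after step 2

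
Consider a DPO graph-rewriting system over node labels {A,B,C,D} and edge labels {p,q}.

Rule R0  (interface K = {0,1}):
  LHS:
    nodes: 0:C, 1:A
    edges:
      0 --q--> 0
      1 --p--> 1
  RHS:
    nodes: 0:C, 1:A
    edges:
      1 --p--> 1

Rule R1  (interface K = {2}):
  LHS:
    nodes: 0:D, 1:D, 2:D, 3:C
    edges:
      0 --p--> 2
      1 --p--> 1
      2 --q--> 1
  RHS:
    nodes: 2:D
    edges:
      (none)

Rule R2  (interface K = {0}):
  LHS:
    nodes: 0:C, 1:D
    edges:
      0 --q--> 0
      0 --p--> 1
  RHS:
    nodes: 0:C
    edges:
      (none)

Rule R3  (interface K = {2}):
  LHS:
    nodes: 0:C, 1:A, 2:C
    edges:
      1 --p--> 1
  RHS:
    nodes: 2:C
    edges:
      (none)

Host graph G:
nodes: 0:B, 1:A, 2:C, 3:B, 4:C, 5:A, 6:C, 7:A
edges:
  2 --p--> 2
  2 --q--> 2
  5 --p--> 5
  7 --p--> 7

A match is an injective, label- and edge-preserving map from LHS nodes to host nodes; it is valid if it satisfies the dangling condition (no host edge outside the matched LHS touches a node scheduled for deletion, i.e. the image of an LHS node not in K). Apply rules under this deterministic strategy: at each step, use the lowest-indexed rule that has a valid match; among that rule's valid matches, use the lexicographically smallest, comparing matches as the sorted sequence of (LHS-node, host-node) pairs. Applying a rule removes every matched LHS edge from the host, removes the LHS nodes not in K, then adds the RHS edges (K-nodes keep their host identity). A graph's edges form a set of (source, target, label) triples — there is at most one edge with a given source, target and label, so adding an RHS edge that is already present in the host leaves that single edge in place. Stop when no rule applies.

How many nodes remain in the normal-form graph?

Answer: 4

Rewrite trace:
start.  V:8 E:4  edges: 2-p->2 2-q->2 5-p->5 7-p->7
1. fire R0 via {0↦2, 1↦5}  →  V:8 E:3  edges: 2-p->2 5-p->5 7-p->7
2. fire R3 via {0↦4, 1↦5, 2↦2}  →  V:6 E:2  edges: 2-p->2 7-p->7
3. fire R3 via {0↦6, 1↦7, 2↦2}  →  V:4 E:1  edges: 2-p->2
final graph: no rule applies after step 3
NF nodes: {0:B, 1:A, 2:C, 3:B}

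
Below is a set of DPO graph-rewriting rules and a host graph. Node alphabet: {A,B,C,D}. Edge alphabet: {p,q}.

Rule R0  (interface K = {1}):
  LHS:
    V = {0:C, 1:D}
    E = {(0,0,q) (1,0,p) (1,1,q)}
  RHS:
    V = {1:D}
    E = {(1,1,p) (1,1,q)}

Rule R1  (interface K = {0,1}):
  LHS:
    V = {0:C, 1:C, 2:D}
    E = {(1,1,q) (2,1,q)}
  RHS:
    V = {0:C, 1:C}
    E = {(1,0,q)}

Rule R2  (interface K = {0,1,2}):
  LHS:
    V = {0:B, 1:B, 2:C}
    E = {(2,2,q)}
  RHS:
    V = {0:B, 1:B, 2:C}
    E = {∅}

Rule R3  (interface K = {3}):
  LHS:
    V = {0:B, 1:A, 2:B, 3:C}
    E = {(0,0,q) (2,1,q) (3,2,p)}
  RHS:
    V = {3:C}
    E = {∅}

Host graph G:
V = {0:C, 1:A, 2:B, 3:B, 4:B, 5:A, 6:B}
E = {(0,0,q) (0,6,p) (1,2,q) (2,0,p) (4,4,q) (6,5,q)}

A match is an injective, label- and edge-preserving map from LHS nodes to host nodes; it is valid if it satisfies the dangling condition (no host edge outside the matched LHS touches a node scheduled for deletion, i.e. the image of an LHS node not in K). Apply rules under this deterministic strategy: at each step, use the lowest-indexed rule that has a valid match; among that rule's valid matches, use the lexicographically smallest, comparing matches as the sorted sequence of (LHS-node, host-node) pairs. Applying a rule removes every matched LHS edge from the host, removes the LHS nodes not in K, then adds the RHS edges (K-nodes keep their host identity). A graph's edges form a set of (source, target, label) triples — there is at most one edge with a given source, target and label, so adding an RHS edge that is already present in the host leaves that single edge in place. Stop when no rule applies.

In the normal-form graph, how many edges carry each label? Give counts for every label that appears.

Answer: p:1 q:1

Steps:
initial: |V|=7 |E|=6  E = 0-q->0 0-p->6 1-q->2 2-p->0 4-q->4 6-q->5
step 1: apply R2 at {0↦2, 1↦3, 2↦0}  → |V|=7 |E|=5  E = 0-p->6 1-q->2 2-p->0 4-q->4 6-q->5
step 2: apply R3 at {0↦4, 1↦5, 2↦6, 3↦0}  → |V|=4 |E|=2  E = 1-q->2 2-p->0
normal form: no rule applies after step 2
NF edges: [(1, 2, 'q'), (2, 0, 'p')]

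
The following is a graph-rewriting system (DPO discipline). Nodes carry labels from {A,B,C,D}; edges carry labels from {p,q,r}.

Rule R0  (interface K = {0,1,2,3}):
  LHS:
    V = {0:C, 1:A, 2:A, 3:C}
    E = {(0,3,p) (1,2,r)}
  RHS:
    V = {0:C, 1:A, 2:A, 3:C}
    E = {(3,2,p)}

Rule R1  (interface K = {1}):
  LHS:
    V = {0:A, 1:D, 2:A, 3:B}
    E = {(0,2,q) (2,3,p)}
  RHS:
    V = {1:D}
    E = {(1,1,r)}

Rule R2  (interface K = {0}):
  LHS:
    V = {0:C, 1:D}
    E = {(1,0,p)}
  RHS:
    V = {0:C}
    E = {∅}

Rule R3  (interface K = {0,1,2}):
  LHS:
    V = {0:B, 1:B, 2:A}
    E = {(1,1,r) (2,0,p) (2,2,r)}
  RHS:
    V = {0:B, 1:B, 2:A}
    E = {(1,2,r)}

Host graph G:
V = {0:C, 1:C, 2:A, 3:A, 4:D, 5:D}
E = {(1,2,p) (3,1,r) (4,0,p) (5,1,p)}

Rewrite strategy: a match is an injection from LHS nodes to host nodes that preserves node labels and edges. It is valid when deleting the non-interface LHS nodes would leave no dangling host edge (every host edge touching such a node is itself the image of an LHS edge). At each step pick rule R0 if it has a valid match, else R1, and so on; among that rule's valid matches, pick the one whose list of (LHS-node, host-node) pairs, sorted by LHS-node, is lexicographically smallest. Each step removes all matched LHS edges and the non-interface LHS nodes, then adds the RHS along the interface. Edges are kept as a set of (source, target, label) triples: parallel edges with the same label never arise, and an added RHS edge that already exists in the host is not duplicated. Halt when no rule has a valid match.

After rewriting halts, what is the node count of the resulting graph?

Answer: 4

Rewrite trace:
initial: |V|=6 |E|=4  E = 1-p->2 3-r->1 4-p->0 5-p->1
step 1: apply R2 at {0↦0, 1↦4}  → |V|=5 |E|=3  E = 1-p->2 3-r->1 5-p->1
step 2: apply R2 at {0↦1, 1↦5}  → |V|=4 |E|=2  E = 1-p->2 3-r->1
normal form: no rule applies after step 2
NF nodes: {0:C, 1:C, 2:A, 3:A}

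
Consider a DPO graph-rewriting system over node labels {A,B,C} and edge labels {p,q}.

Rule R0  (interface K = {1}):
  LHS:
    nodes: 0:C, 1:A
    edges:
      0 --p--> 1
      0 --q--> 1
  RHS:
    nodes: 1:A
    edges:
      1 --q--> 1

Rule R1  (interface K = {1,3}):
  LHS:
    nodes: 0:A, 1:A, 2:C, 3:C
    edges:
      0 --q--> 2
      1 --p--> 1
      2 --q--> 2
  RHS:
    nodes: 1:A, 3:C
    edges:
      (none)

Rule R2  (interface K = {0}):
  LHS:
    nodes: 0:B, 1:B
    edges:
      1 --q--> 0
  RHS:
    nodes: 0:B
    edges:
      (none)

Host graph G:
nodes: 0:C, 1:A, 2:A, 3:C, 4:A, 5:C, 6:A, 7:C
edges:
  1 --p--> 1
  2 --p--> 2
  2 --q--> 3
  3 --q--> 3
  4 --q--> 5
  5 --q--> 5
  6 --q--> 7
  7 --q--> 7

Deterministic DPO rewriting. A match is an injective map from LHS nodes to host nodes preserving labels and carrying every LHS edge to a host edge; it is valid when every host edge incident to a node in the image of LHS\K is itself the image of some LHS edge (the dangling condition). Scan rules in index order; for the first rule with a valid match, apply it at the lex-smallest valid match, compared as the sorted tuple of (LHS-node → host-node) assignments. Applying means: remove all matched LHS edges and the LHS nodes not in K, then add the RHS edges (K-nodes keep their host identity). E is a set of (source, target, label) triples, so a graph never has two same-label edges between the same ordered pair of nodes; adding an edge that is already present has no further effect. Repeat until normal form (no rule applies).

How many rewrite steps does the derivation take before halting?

[0] host  ⇒  8 nodes, 8 edges  {1-p->1 2-p->2 2-q->3 3-q->3 4-q->5 5-q->5 6-q->7 7-q->7}
[1] R1 @ {0↦4, 1↦1, 2↦5, 3↦0}  ⇒  6 nodes, 5 edges  {2-p->2 2-q->3 3-q->3 6-q->7 7-q->7}
[2] R1 @ {0↦6, 1↦2, 2↦7, 3↦0}  ⇒  4 nodes, 2 edges  {2-q->3 3-q->3}
halt: no rule applies after step 2

Answer: 2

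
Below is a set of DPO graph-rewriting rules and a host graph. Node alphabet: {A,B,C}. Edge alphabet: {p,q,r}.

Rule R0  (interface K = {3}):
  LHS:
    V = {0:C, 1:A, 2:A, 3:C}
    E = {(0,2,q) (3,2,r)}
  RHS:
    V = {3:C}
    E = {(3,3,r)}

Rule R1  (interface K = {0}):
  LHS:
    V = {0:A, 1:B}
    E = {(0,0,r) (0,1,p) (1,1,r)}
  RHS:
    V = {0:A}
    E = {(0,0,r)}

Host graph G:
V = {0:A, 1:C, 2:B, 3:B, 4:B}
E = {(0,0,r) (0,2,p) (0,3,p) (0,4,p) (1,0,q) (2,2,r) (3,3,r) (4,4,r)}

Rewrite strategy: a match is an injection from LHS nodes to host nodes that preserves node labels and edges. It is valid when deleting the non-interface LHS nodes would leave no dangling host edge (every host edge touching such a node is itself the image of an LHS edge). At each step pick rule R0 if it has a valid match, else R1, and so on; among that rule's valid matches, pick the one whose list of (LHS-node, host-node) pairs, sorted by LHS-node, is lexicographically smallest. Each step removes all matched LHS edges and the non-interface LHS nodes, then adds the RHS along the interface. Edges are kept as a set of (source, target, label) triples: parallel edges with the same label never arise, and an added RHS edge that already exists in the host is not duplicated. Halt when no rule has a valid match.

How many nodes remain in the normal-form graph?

initial: |V|=5 |E|=8  E = 0-r->0 0-p->2 0-p->3 0-p->4 1-q->0 2-r->2 3-r->3 4-r->4
step 1: apply R1 at {0↦0, 1↦2}  → |V|=4 |E|=6  E = 0-r->0 0-p->3 0-p->4 1-q->0 3-r->3 4-r->4
step 2: apply R1 at {0↦0, 1↦3}  → |V|=3 |E|=4  E = 0-r->0 0-p->4 1-q->0 4-r->4
step 3: apply R1 at {0↦0, 1↦4}  → |V|=2 |E|=2  E = 0-r->0 1-q->0
final graph: no rule applies after step 3
NF nodes: {0:A, 1:C}

Answer: 2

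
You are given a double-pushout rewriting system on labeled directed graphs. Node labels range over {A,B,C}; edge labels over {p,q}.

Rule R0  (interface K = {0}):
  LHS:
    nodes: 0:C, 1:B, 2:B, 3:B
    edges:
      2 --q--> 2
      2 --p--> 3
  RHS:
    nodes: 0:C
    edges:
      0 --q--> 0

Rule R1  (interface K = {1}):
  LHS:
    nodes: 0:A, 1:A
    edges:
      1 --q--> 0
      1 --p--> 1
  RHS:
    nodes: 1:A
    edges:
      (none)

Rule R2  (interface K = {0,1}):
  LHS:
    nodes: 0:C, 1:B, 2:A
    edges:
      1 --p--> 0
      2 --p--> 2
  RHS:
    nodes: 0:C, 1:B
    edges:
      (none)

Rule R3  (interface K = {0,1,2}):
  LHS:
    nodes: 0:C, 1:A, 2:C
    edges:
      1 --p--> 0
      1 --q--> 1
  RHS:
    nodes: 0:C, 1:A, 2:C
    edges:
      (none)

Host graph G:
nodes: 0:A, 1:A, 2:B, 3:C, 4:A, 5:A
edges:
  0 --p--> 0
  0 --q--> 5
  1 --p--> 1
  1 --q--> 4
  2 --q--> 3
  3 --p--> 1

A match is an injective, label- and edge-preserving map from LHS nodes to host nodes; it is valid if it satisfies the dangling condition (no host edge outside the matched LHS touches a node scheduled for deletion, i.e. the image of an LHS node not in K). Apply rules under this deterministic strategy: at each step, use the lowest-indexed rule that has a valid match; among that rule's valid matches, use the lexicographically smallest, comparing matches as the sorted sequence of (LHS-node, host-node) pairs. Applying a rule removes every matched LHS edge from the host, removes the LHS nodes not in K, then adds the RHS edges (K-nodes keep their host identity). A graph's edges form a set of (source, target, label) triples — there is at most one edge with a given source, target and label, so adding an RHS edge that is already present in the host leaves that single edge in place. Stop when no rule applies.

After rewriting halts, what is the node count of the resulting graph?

initial: |V|=6 |E|=6  E = 0-p->0 0-q->5 1-p->1 1-q->4 2-q->3 3-p->1
step 1: apply R1 at {0↦4, 1↦1}  → |V|=5 |E|=4  E = 0-p->0 0-q->5 2-q->3 3-p->1
step 2: apply R1 at {0↦5, 1↦0}  → |V|=4 |E|=2  E = 2-q->3 3-p->1
halt: no rule applies after step 2
NF nodes: {0:A, 1:A, 2:B, 3:C}

Answer: 4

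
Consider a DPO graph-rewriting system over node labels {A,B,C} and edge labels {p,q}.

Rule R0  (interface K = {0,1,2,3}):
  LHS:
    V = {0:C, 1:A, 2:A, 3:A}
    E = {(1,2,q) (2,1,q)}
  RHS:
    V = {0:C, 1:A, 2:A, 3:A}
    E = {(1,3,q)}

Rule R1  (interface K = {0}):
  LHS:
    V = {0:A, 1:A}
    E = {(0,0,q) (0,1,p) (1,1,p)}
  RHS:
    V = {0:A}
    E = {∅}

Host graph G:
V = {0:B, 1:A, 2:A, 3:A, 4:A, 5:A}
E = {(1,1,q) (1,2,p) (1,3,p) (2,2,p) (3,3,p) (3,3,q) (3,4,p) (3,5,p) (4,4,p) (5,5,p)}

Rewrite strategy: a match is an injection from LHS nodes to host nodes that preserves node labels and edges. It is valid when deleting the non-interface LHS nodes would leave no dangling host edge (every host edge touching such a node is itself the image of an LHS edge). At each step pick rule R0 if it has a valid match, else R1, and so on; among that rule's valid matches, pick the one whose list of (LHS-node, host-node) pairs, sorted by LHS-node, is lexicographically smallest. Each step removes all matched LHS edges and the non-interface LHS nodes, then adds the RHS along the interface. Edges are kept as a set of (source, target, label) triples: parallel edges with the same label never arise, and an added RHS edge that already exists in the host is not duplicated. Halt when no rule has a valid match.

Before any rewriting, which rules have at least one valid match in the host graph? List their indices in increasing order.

R0: no valid match — LHS pattern not found
R1: 3 valid matches — {0↦1, 1↦2}, {0↦3, 1↦4}, {0↦3, 1↦5}

Answer: [R1]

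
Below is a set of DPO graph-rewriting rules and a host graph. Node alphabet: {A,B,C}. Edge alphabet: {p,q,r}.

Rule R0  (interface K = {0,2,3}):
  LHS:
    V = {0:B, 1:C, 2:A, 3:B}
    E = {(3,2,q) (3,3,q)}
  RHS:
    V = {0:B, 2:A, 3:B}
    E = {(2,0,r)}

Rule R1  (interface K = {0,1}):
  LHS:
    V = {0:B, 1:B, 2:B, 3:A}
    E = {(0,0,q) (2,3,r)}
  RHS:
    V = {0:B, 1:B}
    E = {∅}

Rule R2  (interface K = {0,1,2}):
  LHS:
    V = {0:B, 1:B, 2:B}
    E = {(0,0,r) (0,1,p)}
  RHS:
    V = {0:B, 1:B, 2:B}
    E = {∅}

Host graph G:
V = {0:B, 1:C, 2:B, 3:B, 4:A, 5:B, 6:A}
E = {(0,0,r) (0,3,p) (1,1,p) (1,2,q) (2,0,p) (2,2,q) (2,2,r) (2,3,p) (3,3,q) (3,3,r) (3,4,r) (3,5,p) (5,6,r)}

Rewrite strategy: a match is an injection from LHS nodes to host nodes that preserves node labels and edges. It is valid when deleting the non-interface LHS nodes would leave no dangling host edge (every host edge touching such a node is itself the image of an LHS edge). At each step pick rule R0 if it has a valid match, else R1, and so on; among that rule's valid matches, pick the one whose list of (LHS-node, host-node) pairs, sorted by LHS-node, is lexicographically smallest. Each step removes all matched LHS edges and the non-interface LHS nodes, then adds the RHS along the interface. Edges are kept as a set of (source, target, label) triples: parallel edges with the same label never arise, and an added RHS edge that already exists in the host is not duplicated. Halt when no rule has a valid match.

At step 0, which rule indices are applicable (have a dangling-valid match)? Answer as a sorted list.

Answer: [R2]

Derivation:
R0: no valid match — LHS pattern not found
R1: no valid match — 6 raw matches, all fail dangling condition
R2: 8 valid matches — {0↦0, 1↦3, 2↦2}, {0↦0, 1↦3, 2↦5}, {0↦2, 1↦0, 2↦3} (+5 more)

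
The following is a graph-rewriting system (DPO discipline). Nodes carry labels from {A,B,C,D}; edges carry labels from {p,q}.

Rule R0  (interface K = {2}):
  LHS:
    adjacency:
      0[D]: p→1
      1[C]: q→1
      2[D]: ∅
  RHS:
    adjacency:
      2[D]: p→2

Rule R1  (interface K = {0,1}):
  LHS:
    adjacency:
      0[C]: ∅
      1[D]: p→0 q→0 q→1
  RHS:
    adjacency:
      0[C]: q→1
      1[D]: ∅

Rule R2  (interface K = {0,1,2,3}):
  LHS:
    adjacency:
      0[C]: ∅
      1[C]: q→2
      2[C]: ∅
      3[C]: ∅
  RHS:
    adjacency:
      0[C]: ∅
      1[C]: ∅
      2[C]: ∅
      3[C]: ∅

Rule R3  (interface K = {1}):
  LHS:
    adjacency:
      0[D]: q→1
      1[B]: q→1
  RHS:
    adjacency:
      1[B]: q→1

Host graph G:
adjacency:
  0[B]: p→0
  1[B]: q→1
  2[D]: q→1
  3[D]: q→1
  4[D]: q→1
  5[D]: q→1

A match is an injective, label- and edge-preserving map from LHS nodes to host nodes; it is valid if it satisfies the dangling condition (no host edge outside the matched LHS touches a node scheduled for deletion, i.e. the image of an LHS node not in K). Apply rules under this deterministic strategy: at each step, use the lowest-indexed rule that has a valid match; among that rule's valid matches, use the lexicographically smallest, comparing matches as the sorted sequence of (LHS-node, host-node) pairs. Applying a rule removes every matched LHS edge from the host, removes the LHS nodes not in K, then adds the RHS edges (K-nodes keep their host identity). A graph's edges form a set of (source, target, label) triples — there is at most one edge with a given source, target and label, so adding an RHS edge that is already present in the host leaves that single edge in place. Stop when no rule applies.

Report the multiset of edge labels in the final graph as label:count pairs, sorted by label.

start.  V:6 E:6  edges: 0-p->0 1-q->1 2-q->1 3-q->1 4-q->1 5-q->1
1. fire R3 via {0↦2, 1↦1}  →  V:5 E:5  edges: 0-p->0 1-q->1 3-q->1 4-q->1 5-q->1
2. fire R3 via {0↦3, 1↦1}  →  V:4 E:4  edges: 0-p->0 1-q->1 4-q->1 5-q->1
3. fire R3 via {0↦4, 1↦1}  →  V:3 E:3  edges: 0-p->0 1-q->1 5-q->1
4. fire R3 via {0↦5, 1↦1}  →  V:2 E:2  edges: 0-p->0 1-q->1
normal form: no rule applies after step 4
NF edges: [(0, 0, 'p'), (1, 1, 'q')]

Answer: p:1 q:1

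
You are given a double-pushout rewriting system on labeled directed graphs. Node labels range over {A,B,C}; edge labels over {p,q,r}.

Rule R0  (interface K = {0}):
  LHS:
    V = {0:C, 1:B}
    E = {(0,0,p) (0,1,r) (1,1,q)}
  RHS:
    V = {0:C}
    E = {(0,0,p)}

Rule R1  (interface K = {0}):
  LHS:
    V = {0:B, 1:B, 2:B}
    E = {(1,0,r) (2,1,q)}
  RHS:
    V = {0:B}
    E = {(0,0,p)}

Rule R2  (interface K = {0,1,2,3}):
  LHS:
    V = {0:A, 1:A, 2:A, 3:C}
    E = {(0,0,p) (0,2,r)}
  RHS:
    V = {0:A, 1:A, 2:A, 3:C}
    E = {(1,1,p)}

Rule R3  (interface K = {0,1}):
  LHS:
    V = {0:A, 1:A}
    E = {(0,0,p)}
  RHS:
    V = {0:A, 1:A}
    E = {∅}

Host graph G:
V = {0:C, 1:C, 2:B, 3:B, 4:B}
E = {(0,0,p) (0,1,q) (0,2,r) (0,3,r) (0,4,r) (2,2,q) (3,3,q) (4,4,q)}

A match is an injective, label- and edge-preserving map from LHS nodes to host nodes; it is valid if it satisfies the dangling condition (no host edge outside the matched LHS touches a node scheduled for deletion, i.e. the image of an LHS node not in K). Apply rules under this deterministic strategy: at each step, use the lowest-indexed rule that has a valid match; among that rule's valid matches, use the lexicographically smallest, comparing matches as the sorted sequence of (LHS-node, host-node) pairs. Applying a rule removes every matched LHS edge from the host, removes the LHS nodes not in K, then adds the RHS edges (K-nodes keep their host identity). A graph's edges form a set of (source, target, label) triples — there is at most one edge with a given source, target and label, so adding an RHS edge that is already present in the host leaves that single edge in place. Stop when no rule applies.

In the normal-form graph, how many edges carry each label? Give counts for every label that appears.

initial: |V|=5 |E|=8  E = 0-p->0 0-q->1 0-r->2 0-r->3 0-r->4 2-q->2 3-q->3 4-q->4
step 1: apply R0 at {0↦0, 1↦2}  → |V|=4 |E|=6  E = 0-p->0 0-q->1 0-r->3 0-r->4 3-q->3 4-q->4
step 2: apply R0 at {0↦0, 1↦3}  → |V|=3 |E|=4  E = 0-p->0 0-q->1 0-r->4 4-q->4
step 3: apply R0 at {0↦0, 1↦4}  → |V|=2 |E|=2  E = 0-p->0 0-q->1
normal form: no rule applies after step 3
NF edges: [(0, 0, 'p'), (0, 1, 'q')]

Answer: p:1 q:1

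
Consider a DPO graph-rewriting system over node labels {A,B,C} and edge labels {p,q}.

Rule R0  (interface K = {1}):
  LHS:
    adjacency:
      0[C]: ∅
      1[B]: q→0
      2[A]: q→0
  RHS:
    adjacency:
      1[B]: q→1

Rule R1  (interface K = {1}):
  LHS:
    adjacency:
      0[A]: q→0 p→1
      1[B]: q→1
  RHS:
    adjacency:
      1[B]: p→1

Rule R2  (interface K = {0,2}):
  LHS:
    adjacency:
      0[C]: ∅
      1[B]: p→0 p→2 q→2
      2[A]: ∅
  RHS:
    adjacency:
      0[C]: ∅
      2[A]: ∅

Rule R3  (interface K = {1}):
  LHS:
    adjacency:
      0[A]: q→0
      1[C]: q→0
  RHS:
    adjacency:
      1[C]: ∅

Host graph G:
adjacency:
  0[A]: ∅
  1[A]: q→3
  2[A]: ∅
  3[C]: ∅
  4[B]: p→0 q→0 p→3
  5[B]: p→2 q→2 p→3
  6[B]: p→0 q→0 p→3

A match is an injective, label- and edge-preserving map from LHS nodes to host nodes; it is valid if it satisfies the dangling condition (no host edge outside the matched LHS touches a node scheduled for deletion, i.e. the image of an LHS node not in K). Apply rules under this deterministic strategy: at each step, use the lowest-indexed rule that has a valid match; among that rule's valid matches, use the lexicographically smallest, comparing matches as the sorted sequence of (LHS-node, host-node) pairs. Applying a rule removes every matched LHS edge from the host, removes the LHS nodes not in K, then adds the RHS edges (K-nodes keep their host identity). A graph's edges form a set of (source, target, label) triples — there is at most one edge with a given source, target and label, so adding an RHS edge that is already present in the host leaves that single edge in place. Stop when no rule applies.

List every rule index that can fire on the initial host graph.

R0: no valid match — LHS pattern not found
R1: no valid match — LHS pattern not found
R2: 3 valid matches — {0↦3, 1↦4, 2↦0}, {0↦3, 1↦5, 2↦2}, {0↦3, 1↦6, 2↦0}
R3: no valid match — LHS pattern not found

Answer: [R2]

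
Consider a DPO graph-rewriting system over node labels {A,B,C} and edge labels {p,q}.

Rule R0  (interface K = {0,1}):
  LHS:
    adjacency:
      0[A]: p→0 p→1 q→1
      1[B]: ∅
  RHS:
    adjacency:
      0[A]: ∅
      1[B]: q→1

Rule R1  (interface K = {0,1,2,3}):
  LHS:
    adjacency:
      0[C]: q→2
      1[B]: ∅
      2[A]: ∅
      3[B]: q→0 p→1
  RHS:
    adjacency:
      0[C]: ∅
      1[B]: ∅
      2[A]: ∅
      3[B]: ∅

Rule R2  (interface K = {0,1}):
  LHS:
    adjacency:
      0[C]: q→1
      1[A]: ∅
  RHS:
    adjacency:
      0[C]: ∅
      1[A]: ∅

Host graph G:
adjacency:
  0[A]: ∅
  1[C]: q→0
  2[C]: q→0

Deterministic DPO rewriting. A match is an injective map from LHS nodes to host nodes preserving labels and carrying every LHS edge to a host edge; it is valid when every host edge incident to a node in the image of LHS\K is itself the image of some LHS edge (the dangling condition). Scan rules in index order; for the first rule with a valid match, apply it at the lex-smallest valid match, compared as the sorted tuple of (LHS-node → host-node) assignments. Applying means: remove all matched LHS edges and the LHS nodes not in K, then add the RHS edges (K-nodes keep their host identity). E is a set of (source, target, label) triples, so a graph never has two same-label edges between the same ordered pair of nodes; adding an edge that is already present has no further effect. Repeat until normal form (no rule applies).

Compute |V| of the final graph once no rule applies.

[0] host  ⇒  3 nodes, 2 edges  {1-q->0 2-q->0}
[1] R2 @ {0↦1, 1↦0}  ⇒  3 nodes, 1 edges  {2-q->0}
[2] R2 @ {0↦2, 1↦0}  ⇒  3 nodes, 0 edges  {∅}
final graph: no rule applies after step 2
NF nodes: {0:A, 1:C, 2:C}

Answer: 3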